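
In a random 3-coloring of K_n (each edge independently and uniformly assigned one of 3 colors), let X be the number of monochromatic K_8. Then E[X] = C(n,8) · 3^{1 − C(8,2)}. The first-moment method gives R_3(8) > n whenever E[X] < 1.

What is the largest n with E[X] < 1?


We need C(n, 8) · 3^{1 − 28} < 1, i.e. C(n, 8) < 3^{28 − 1} = 7625597484987.
Check values of n near the boundary:
  n = 153: C(153, 8) = 6183023199255; 6183023199255 < 7625597484987? YES
  n = 154: C(154, 8) = 6521818990995; 6521818990995 < 7625597484987? YES
  n = 155: C(155, 8) = 6876747915675; 6876747915675 < 7625597484987? YES
  n = 156: C(156, 8) = 7248464019225; 7248464019225 < 7625597484987? YES
  n = 157: C(157, 8) = 7637643295425; 7637643295425 < 7625597484987? NO
The largest n with C(n, 8) < 7625597484987 is n = 156 (where E[X] = 805384891025/847288609443 ≈ 0.9505437). Hence R_3(8) > 156, i.e. R_3(8) ≥ 157.

Largest n = 156; hence R_3(8) > 156.


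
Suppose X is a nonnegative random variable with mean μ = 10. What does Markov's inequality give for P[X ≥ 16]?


μ = E[X] = 10, a = 16.
Markov: P[X ≥ 16] ≤ μ/a = (10)/16 = 5/8.
Numerically: ≈ 0.6250.
(Since a = 16 > μ = 10.0000, the bound 5/8 is < 1 and informative.)

P[X ≥ 16] ≤ 5/8 ≈ 0.6250.


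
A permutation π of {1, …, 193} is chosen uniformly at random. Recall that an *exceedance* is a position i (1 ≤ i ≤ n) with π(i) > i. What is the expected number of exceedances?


Write X = Σ_{i=1}^{193} X_i, where X_i = 1_{π(i) > i}.
For each fixed i, π(i) is uniform over {1, …, 193} (marginal of a uniform permutation), so P[π(i) > i] = (n − i)/n. Summing: Σ_{i=1}^{193} (n − i)/n = (0 + 1 + … + 192)/193 = 193(193 − 1)/(2·193) = (193 − 1)/2.
Hence E[X] = Σ_{i=1}^{193} (193 − i)/193 = 96 ≈ 96.000.

E[X] = 96 = 96.000.


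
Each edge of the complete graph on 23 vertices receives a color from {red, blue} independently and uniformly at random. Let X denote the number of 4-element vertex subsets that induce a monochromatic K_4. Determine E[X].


Let X = Σ_S X_S over the C(23, 4) = 8855 subsets S of size 4, where X_S = 1 if the K_4 on S is monochromatic.
For a fixed S, the K_4 on S has C(4, 2) = 6 edges. P[all 6 edges red] = (1/2)^6, and likewise for blue, so P[monochromatic] = 2·(1/2)^6 = 2^{1 − 6} = 1/32.
By linearity of expectation: E[X] = C(23, 4) · 2^{1 − 6} = 8855 · 1/32 = 8855/32.
Numerically: E[X] ≈ 276.71875.

E[X] = C(23,4)·2^(1−C(4,2)) = 8855/32 ≈ 276.71875.


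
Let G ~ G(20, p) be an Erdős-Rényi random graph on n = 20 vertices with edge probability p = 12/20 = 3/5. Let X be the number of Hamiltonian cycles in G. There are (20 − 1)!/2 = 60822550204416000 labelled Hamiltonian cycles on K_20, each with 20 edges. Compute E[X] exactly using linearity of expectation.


K_20 has (20 − 1)!/2 = 60822550204416000 labelled Hamiltonian cycles.
For each such Hamiltonian cycle H, let X_H = 1 if all 20 edges of H are present in G. Then P[X_H = 1] = p^{20} = (3/5)^{20} = 3486784401/95367431640625.
By linearity: E[X] = Σ_H E[X_H] = 60822550204416000 · p^{20} = 60822550204416000 · 3486784401/95367431640625 = 1696600954254376560918528/762939453125.
Numerically: E[X] ≈ 2.22377e+12.

E[X] = 60822550204416000 · (3/5)^{20} = 1696600954254376560918528/762939453125 ≈ 2.22377e+12.


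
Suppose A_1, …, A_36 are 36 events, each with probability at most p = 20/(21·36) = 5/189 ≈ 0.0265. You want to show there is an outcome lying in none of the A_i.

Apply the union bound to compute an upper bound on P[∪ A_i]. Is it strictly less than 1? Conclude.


Union bound: P[∪_{i=1}^{36} A_i] ≤ Σ_i P[A_i] ≤ 36·p = 36·(5/189) = 20/21.
Numerically: 20/21 ≈ 0.9524.
Is 20/21 < 1? YES.
Since P[∪ A_i] ≤ 20/21 < 1, the complement has P[∩ A_i^c] ≥ 1 − 20/21 = 1/21 > 0, so some outcome avoids every A_i.

36·p = 20/21 ≈ 0.9524; existence CERTIFIED by the union bound.


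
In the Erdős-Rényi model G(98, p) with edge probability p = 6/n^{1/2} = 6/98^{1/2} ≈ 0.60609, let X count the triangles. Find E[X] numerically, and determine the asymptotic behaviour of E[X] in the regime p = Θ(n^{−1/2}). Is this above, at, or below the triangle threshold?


Number of potential triangles: C(98, 3) = 152096.
Each occurs with probability p³ ≈ (0.60609)³ ≈ 2.2264587e-01.
By linearity: E[X] = C(98, 3)·p³ ≈ 152096 · 2.2264587e-01 ≈ 33863.54578.
Since α = 1/2 < 1, p = c/n^{1/2} ≫ 1/n is above the triangle threshold p ~ 1/n. Asymptotically E[X] ~ (c³/6)·n^{3(1−α)} = (6³/6)·n^{1.5} → ∞; triangles are abundant w.h.p.

E[X] ≈ 33863.54578; in regime p = Θ(1/n^{1/2}) E[X] diverges (above the triangle threshold p ~ 1/n).


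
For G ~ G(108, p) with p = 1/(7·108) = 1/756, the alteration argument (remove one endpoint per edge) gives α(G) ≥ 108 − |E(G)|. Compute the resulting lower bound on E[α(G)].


E[|E(G)|] = C(108, 2)·p = 5778 · (1/756) = 107/14.
E[α(G)] ≥ n − E[|E(G)|] = 108 − 107/14 = 1405/14.
Numerically: ≈ 100.357.
(This is only a lower bound; the true E[α(G)] may be larger.)

E[α(G)] ≥ 1405/14 ≈ 100.357.


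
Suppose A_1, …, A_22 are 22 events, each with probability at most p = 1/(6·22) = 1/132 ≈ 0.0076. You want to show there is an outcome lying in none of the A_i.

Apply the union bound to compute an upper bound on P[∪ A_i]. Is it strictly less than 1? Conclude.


Union bound: P[∪_{i=1}^{22} A_i] ≤ Σ_i P[A_i] ≤ 22·p = 22·(1/132) = 1/6.
Numerically: 1/6 ≈ 0.1667.
Is 1/6 < 1? YES.
Since P[∪ A_i] ≤ 1/6 < 1, the complement has P[∩ A_i^c] ≥ 1 − 1/6 = 5/6 > 0, so some outcome avoids every A_i.

22·p = 1/6 ≈ 0.1667; existence CERTIFIED by the union bound.


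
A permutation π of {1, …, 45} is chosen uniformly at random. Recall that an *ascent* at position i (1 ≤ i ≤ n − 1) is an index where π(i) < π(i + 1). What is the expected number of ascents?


Write X = Σ X_I over i = 1, …, 44, with X_I the indicator of one ascent.
There are 44 indicators.
For each fixed i, the pair (π(i), π(i+1)) is a uniformly random ordered pair of distinct values from {1, …, 45}; by symmetry P[π(i) < π(i+1)] = 1/2.
By linearity: E[X] = 44 · (1/2) = (45 − 1) · (1/2) = 22 ≈ 22.00000.

E[X] = 22 = 22.00000.


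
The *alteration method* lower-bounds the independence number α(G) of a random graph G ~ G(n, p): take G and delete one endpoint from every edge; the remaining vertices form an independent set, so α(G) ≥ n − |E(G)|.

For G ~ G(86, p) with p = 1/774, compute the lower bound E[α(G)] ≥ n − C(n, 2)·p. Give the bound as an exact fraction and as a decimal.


E[|E(G)|] = C(86, 2)·p = 3655 · (1/774) = 85/18.
E[α(G)] ≥ n − E[|E(G)|] = 86 − 85/18 = 1463/18.
Numerically: ≈ 81.278.
(This is only a lower bound; the true E[α(G)] may be larger.)

E[α(G)] ≥ 1463/18 ≈ 81.278.


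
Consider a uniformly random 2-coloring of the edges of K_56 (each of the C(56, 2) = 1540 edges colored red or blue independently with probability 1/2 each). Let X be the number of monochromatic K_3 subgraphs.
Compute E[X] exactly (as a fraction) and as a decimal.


Let X = Σ_S X_S over the C(56, 3) = 27720 subsets S of size 3, where X_S = 1 if the K_3 on S is monochromatic.
For a fixed S, the K_3 on S has C(3, 2) = 3 edges. P[all 3 edges red] = (1/2)^3, and likewise for blue, so P[monochromatic] = 2·(1/2)^3 = 2^{1 − 3} = 1/4.
By linearity of expectation: E[X] = C(56, 3) · 2^{1 − 3} = 27720 · 1/4 = 6930.
Numerically: E[X] ≈ 6930.000.

E[X] = C(56,3)·2^(1−C(3,2)) = 6930 ≈ 6930.000.


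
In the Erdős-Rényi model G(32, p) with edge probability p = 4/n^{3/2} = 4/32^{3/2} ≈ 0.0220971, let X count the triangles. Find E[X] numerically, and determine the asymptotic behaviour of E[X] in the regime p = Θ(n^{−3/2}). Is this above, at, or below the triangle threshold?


Number of potential triangles: C(32, 3) = 4960.
Each occurs with probability p³ ≈ (0.0220971)³ ≈ 1.07895932e-05.
By linearity: E[X] = C(32, 3)·p³ ≈ 4960 · 1.07895932e-05 ≈ 0.053516.
Since α = 3/2 > 1, p = c/n^{3/2} = o(1/n) is below the triangle threshold p ~ 1/n. Asymptotically E[X] ~ (c³/6)·n^{3(1−α)} = (4³/6)·n^{-1.5} → 0, so by Markov's inequality G has no triangles w.h.p.

E[X] ≈ 0.053516; in regime p = Θ(1/n^{3/2}) E[X] tends to 0 (below the triangle threshold p ~ 1/n).


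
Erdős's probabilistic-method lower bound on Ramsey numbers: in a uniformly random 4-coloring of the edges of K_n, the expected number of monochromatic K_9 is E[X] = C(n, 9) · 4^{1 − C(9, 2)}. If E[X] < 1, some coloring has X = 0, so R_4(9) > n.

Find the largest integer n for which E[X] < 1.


We need C(n, 9) · 4^{1 − 36} < 1, i.e. C(n, 9) < 4^{36 − 1} = 1180591620717411303424.
Check values of n near the boundary:
  n = 912: C(912, 9) = 1156095740032081475120; 1156095740032081475120 < 1180591620717411303424? YES
  n = 913: C(913, 9) = 1167605542753639808390; 1167605542753639808390 < 1180591620717411303424? YES
  n = 914: C(914, 9) = 1179217089587653905932; 1179217089587653905932 < 1180591620717411303424? YES
  n = 915: C(915, 9) = 1190931166636537885130; 1190931166636537885130 < 1180591620717411303424? NO
  n = 916: C(916, 9) = 1202748565202942340440; 1202748565202942340440 < 1180591620717411303424? NO
  n = 917: C(917, 9) = 1214670081818390006810; 1214670081818390006810 < 1180591620717411303424? NO
The largest n with C(n, 9) < 1180591620717411303424 is n = 914 (where E[X] = 294804272396913476483/295147905179352825856 ≈ 0.998836). Hence R_4(9) > 914, i.e. R_4(9) ≥ 915.

Largest n = 914; hence R_4(9) > 914.


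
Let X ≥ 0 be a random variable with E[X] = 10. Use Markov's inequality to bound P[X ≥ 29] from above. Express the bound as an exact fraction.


μ = E[X] = 10, a = 29.
Markov: P[X ≥ 29] ≤ μ/a = (10)/29 = 10/29.
Numerically: ≈ 0.3448.
(Since a = 29 > μ = 10.0000, the bound 10/29 is < 1 and informative.)

P[X ≥ 29] ≤ 10/29 ≈ 0.3448.


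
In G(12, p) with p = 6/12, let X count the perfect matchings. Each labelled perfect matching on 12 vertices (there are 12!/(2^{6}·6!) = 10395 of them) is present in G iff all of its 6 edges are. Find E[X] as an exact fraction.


K_12 has 12!/(2^{6}·6!) = 10395 labelled perfect matchings.
For each such perfect matching H, let X_H = 1 if all 6 edges of H are present in G. Then P[X_H = 1] = p^{6} = (1/2)^{6} = 1/64.
By linearity of expectation: E[X] = Σ_H E[X_H] = 10395 · p^{6} = 10395 · 1/64 = 10395/64.
Numerically: E[X] ≈ 162.

E[X] = 10395 · (1/2)^{6} = 10395/64 ≈ 162.


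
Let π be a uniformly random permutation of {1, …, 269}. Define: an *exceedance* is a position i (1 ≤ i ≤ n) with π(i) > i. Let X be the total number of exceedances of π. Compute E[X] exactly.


Write X = Σ_{i=1}^{269} X_i, where X_i = 1_{π(i) > i}.
For each fixed i, π(i) is uniform over {1, …, 269} (marginal of a uniform permutation), so P[π(i) > i] = (n − i)/n. Summing: Σ_{i=1}^{269} (n − i)/n = (0 + 1 + … + 268)/269 = 269(269 − 1)/(2·269) = (269 − 1)/2.
Hence E[X] = Σ_{i=1}^{269} (269 − i)/269 = 134 ≈ 134.00000.

E[X] = 134 = 134.00000.


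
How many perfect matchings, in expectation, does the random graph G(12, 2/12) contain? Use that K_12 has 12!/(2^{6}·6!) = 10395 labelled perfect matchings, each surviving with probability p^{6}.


K_12 has 12!/(2^{6}·6!) = 10395 labelled perfect matchings.
For each such perfect matching H, let X_H = 1 if all 6 edges of H are present in G. Then P[X_H = 1] = p^{6} = (1/6)^{6} = 1/46656.
Summing the indicators: E[X] = Σ_H E[X_H] = 10395 · p^{6} = 10395 · 1/46656 = 385/1728.
Numerically: E[X] ≈ 0.223.

E[X] = 10395 · (1/6)^{6} = 385/1728 ≈ 0.223.


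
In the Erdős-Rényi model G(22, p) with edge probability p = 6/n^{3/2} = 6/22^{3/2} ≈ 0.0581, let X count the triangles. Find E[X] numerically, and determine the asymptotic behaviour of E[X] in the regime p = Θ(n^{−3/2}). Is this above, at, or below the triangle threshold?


Number of potential triangles: C(22, 3) = 1540.
Each occurs with probability p³ ≈ (0.0581)³ ≈ 1.96586e-04.
By linearity: E[X] = C(22, 3)·p³ ≈ 1540 · 1.96586e-04 ≈ 0.303.
Since α = 3/2 > 1, p = c/n^{3/2} = o(1/n) is below the triangle threshold p ~ 1/n. Asymptotically E[X] ~ (c³/6)·n^{3(1−α)} = (6³/6)·n^{-1.5} → 0, so by Markov's inequality G has no triangles w.h.p.

E[X] ≈ 0.303; in regime p = Θ(1/n^{3/2}) E[X] tends to 0 (below the triangle threshold p ~ 1/n).


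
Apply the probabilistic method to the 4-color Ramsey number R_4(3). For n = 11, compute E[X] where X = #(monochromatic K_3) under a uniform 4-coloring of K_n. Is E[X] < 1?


E[X] = C(11, 3) · 4^{1 − 3} = 165 · 4^{−2} = 165/16.
As a reduced fraction: E[X] = 165/16 ≈ 10.3125000.
Is E[X] < 1? NO.
Since E[X] ≥ 1, the first-moment bound is inconclusive at n = 11; it does NOT by itself certify R_4(3) > 11.

E[X] = 165/16 ≈ 10.3125000; E[X] ≥ 1; first-moment method inconclusive here.


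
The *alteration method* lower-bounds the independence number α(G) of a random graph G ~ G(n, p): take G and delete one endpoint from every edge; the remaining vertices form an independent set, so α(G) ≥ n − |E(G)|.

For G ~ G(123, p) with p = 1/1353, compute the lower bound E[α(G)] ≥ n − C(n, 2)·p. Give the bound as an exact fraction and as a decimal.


E[|E(G)|] = C(123, 2)·p = 7503 · (1/1353) = 61/11.
E[α(G)] ≥ n − E[|E(G)|] = 123 − 61/11 = 1292/11.
Numerically: ≈ 117.45455.
(This is only a lower bound; the true E[α(G)] may be larger.)

E[α(G)] ≥ 1292/11 ≈ 117.45455.


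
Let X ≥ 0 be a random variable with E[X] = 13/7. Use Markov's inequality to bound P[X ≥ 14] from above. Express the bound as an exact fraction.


μ = E[X] = 13/7, a = 14.
Markov: P[X ≥ 14] ≤ μ/a = (13/7)/14 = 13/98.
Numerically: ≈ 0.1327.
(Since a = 14 > μ = 1.8571, the bound 13/98 is < 1 and informative.)

P[X ≥ 14] ≤ 13/98 ≈ 0.1327.


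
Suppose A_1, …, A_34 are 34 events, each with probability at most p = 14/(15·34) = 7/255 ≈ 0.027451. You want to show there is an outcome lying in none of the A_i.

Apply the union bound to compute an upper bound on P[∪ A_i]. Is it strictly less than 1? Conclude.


Union bound: P[∪_{i=1}^{34} A_i] ≤ Σ_i P[A_i] ≤ 34·p = 34·(7/255) = 14/15.
Numerically: 14/15 ≈ 0.933333.
Is 14/15 < 1? YES.
Since P[∪ A_i] ≤ 14/15 < 1, the complement has P[∩ A_i^c] ≥ 1 − 14/15 = 1/15 > 0, so some outcome avoids every A_i.

34·p = 14/15 ≈ 0.933333; existence CERTIFIED by the union bound.


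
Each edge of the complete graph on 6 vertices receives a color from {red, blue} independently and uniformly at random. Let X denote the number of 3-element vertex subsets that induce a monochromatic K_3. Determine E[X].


Let X = Σ_S X_S over the C(6, 3) = 20 subsets S of size 3, where X_S = 1 if the K_3 on S is monochromatic.
For a fixed S, the K_3 on S has C(3, 2) = 3 edges. P[all 3 edges red] = (1/2)^3, and likewise for blue, so P[monochromatic] = 2·(1/2)^3 = 2^{1 − 3} = 1/4.
By linearity: E[X] = C(6, 3) · 2^{1 − 3} = 20 · 1/4 = 5.
Numerically: E[X] ≈ 5.000000.

E[X] = C(6,3)·2^(1−C(3,2)) = 5 ≈ 5.000000.


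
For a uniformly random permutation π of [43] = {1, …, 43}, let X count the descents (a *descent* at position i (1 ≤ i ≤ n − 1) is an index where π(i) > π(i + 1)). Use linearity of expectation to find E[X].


Write X = Σ X_I over i = 1, …, 42, with X_I the indicator of one descent.
There are 42 indicators.
For each fixed i, the pair (π(i), π(i+1)) is a uniformly random ordered pair of distinct values from {1, …, 43}; by symmetry P[π(i) > π(i+1)] = 1/2.
By linearity: E[X] = 42 · (1/2) = (43 − 1) · (1/2) = 21 ≈ 21.00000.

E[X] = 21 = 21.00000.


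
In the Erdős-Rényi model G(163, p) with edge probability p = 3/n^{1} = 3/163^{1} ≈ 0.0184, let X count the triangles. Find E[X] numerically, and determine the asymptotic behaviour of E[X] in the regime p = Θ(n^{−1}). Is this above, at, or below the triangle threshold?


Number of potential triangles: C(163, 3) = 708561.
Each occurs with probability p³ ≈ (0.0184)³ ≈ 6.23449e-06.
By linearity: E[X] = C(163, 3)·p³ ≈ 708561 · 6.23449e-06 ≈ 4.418.
Here α = 1, so p = 3/n is exactly at the triangle threshold p ~ 1/n. Asymptotically E[X] → c³/6 = 3³/6 = 9/2 ≈ 4.500, a bounded constant. In this regime the triangle count is asymptotically Poisson(c³/6).

E[X] ≈ 4.418; in regime p = Θ(1/n^{1}) E[X] stays bounded (at the triangle threshold p ~ 1/n).


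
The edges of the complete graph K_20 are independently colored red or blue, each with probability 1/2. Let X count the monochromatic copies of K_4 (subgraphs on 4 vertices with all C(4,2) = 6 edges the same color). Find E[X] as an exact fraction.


Let X = Σ_S X_S over the C(20, 4) = 4845 subsets S of size 4, where X_S = 1 if the K_4 on S is monochromatic.
For a fixed S, the K_4 on S has C(4, 2) = 6 edges. P[all 6 edges red] = (1/2)^6, and likewise for blue, so P[monochromatic] = 2·(1/2)^6 = 2^{1 − 6} = 1/32.
By linearity: E[X] = C(20, 4) · 2^{1 − 6} = 4845 · 1/32 = 4845/32.
Numerically: E[X] ≈ 151.40625.

E[X] = C(20,4)·2^(1−C(4,2)) = 4845/32 ≈ 151.40625.


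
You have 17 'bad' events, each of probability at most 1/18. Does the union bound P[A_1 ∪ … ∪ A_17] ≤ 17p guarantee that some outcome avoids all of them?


Union bound: P[∪_{i=1}^{17} A_i] ≤ Σ_i P[A_i] ≤ 17·p = 17·(1/18) = 17/18.
Numerically: 17/18 ≈ 0.94444.
Is 17/18 < 1? YES.
Since P[∪ A_i] ≤ 17/18 < 1, the complement has P[∩ A_i^c] ≥ 1 − 17/18 = 1/18 > 0, so some outcome avoids every A_i.

17·p = 17/18 ≈ 0.94444; existence CERTIFIED by the union bound.


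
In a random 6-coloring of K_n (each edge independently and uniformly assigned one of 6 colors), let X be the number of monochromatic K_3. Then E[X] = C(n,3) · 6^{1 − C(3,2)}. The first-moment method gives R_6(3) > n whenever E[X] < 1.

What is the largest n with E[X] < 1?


We need C(n, 3) · 6^{1 − 3} < 1, i.e. C(n, 3) < 6^{3 − 1} = 36.
Check values of n near the boundary:
  n = 4: C(4, 3) = 4; 4 < 36? YES
  n = 5: C(5, 3) = 10; 10 < 36? YES
  n = 6: C(6, 3) = 20; 20 < 36? YES
  n = 7: C(7, 3) = 35; 35 < 36? YES
  n = 8: C(8, 3) = 56; 56 < 36? NO
The largest n with C(n, 3) < 36 is n = 7 (where E[X] = 35/36 ≈ 0.9722). Hence R_6(3) > 7, i.e. R_6(3) ≥ 8.

Largest n = 7; hence R_6(3) > 7.


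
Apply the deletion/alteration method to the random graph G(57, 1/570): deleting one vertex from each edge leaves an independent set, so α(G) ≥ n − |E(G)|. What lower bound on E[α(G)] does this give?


E[|E(G)|] = C(57, 2)·p = 1596 · (1/570) = 14/5.
E[α(G)] ≥ n − E[|E(G)|] = 57 − 14/5 = 271/5.
Numerically: ≈ 54.200.
(This is only a lower bound; the true E[α(G)] may be larger.)

E[α(G)] ≥ 271/5 ≈ 54.200.


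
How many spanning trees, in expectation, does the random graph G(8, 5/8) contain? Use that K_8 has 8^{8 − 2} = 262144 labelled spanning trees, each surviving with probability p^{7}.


K_8 has 8^{8 − 2} = 262144 labelled spanning trees.
For each such spanning tree H, let X_H = 1 if all 7 edges of H are present in G. Then P[X_H = 1] = p^{7} = (5/8)^{7} = 78125/2097152.
By linearity: E[X] = Σ_H E[X_H] = 262144 · p^{7} = 262144 · 78125/2097152 = 78125/8.
Numerically: E[X] ≈ 9765.6.

E[X] = 262144 · (5/8)^{7} = 78125/8 ≈ 9765.6.


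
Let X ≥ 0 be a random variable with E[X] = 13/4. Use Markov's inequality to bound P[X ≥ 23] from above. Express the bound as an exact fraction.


μ = E[X] = 13/4, a = 23.
Markov: P[X ≥ 23] ≤ μ/a = (13/4)/23 = 13/92.
Numerically: ≈ 0.14130.
(Since a = 23 > μ = 3.25000, the bound 13/92 is < 1 and informative.)

P[X ≥ 23] ≤ 13/92 ≈ 0.14130.


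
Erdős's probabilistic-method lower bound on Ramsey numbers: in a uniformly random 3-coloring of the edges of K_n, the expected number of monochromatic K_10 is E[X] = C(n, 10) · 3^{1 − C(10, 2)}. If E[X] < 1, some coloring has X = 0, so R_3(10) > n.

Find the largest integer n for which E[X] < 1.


We need C(n, 10) · 3^{1 − 45} < 1, i.e. C(n, 10) < 3^{45 − 1} = 984770902183611232881.
Check values of n near the boundary:
  n = 568: C(568, 10) = 889446337783744949208; 889446337783744949208 < 984770902183611232881? YES
  n = 569: C(569, 10) = 905357721286137524328; 905357721286137524328 < 984770902183611232881? YES
  n = 570: C(570, 10) = 921524823451961408691; 921524823451961408691 < 984770902183611232881? YES
  n = 571: C(571, 10) = 937951290893172842001; 937951290893172842001 < 984770902183611232881? YES
  n = 572: C(572, 10) = 954640815642161682606; 954640815642161682606 < 984770902183611232881? YES
  n = 573: C(573, 10) = 971597135635805762226; 971597135635805762226 < 984770902183611232881? YES
  n = 574: C(574, 10) = 988824035203816502691; 988824035203816502691 < 984770902183611232881? NO
The largest n with C(n, 10) < 984770902183611232881 is n = 573 (where E[X] = 35985079097622435638/36472996377170786403 ≈ 0.986623). Hence R_3(10) > 573, i.e. R_3(10) ≥ 574.

Largest n = 573; hence R_3(10) > 573.


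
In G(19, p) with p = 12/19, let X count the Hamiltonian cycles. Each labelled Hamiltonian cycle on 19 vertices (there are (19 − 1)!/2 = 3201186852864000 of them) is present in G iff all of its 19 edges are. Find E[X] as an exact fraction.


K_19 has (19 − 1)!/2 = 3201186852864000 labelled Hamiltonian cycles.
For each such Hamiltonian cycle H, let X_H = 1 if all 19 edges of H are present in G. Then P[X_H = 1] = p^{19} = (12/19)^{19} = 319479999370622926848/1978419655660313589123979.
Summing the indicators: E[X] = Σ_H E[X_H] = 3201186852864000 · p^{19} = 3201186852864000 · 319479999370622926848/1978419655660313589123979 = 1022715173738237107931793611292672000/1978419655660313589123979.
Numerically: E[X] ≈ 5.169e+11.

E[X] = 3201186852864000 · (12/19)^{19} = 1022715173738237107931793611292672000/1978419655660313589123979 ≈ 5.169e+11.


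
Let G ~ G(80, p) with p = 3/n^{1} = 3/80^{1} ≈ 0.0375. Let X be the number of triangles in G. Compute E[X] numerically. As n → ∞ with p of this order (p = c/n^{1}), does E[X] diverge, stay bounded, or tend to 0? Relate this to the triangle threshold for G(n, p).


Number of potential triangles: C(80, 3) = 82160.
Each occurs with probability p³ ≈ (0.0375)³ ≈ 5.2734375e-05.
By linearity: E[X] = C(80, 3)·p³ ≈ 82160 · 5.2734375e-05 ≈ 4.33266.
Here α = 1, so p = 3/n is exactly at the triangle threshold p ~ 1/n. Asymptotically E[X] → c³/6 = 3³/6 = 9/2 ≈ 4.50000, a bounded constant. In this regime the triangle count is asymptotically Poisson(c³/6).

E[X] ≈ 4.33266; in regime p = Θ(1/n^{1}) E[X] stays bounded (at the triangle threshold p ~ 1/n).


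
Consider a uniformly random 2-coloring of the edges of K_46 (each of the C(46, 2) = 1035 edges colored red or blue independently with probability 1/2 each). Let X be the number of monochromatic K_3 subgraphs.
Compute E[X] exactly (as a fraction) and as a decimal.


Let X = Σ_S X_S over the C(46, 3) = 15180 subsets S of size 3, where X_S = 1 if the K_3 on S is monochromatic.
For a fixed S, the K_3 on S has C(3, 2) = 3 edges. P[all 3 edges red] = (1/2)^3, and likewise for blue, so P[monochromatic] = 2·(1/2)^3 = 2^{1 − 3} = 1/4.
Summing: E[X] = C(46, 3) · 2^{1 − 3} = 15180 · 1/4 = 3795.
Numerically: E[X] ≈ 3795.000000.

E[X] = C(46,3)·2^(1−C(3,2)) = 3795 ≈ 3795.000000.


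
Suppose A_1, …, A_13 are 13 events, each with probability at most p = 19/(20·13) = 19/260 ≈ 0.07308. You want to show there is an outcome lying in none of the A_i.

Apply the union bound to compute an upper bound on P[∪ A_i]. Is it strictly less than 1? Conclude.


Union bound: P[∪_{i=1}^{13} A_i] ≤ Σ_i P[A_i] ≤ 13·p = 13·(19/260) = 19/20.
Numerically: 19/20 ≈ 0.95000.
Is 19/20 < 1? YES.
Since P[∪ A_i] ≤ 19/20 < 1, the complement has P[∩ A_i^c] ≥ 1 − 19/20 = 1/20 > 0, so some outcome avoids every A_i.

13·p = 19/20 ≈ 0.95000; existence CERTIFIED by the union bound.


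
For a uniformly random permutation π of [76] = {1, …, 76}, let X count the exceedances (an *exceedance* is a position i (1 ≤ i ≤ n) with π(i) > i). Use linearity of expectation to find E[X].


Write X = Σ_{i=1}^{76} X_i, where X_i = 1_{π(i) > i}.
For each fixed i, π(i) is uniform over {1, …, 76} (marginal of a uniform permutation), so P[π(i) > i] = (n − i)/n. Summing: Σ_{i=1}^{76} (n − i)/n = (0 + 1 + … + 75)/76 = 76(76 − 1)/(2·76) = (76 − 1)/2.
Hence E[X] = Σ_{i=1}^{76} (76 − i)/76 = 75/2 ≈ 37.5000.

E[X] = 75/2 = 37.5000.


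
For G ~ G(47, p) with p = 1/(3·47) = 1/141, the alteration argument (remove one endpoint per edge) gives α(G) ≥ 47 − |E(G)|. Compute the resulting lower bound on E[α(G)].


E[|E(G)|] = C(47, 2)·p = 1081 · (1/141) = 23/3.
E[α(G)] ≥ n − E[|E(G)|] = 47 − 23/3 = 118/3.
Numerically: ≈ 39.3333.
(This is only a lower bound; the true E[α(G)] may be larger.)

E[α(G)] ≥ 118/3 ≈ 39.3333.


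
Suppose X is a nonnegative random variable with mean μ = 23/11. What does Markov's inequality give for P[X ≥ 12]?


μ = E[X] = 23/11, a = 12.
Markov: P[X ≥ 12] ≤ μ/a = (23/11)/12 = 23/132.
Numerically: ≈ 0.174.
(Since a = 12 > μ = 2.091, the bound 23/132 is < 1 and informative.)

P[X ≥ 12] ≤ 23/132 ≈ 0.174.


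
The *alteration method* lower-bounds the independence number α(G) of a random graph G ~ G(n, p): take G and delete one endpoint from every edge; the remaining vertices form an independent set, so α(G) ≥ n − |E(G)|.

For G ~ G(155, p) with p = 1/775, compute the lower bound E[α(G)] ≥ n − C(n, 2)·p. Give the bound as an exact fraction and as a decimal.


E[|E(G)|] = C(155, 2)·p = 11935 · (1/775) = 77/5.
E[α(G)] ≥ n − E[|E(G)|] = 155 − 77/5 = 698/5.
Numerically: ≈ 139.600000.
(This is only a lower bound; the true E[α(G)] may be larger.)

E[α(G)] ≥ 698/5 ≈ 139.600000.


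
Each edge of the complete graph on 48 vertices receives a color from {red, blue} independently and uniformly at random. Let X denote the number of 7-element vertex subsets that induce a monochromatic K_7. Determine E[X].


Let X = Σ_S X_S over the C(48, 7) = 73629072 subsets S of size 7, where X_S = 1 if the K_7 on S is monochromatic.
For a fixed S, the K_7 on S has C(7, 2) = 21 edges. P[all 21 edges red] = (1/2)^21, and likewise for blue, so P[monochromatic] = 2·(1/2)^21 = 2^{1 − 21} = 1/1048576.
By linearity of expectation: E[X] = C(48, 7) · 2^{1 − 21} = 73629072 · 1/1048576 = 4601817/65536.
Numerically: E[X] ≈ 70.2182.

E[X] = C(48,7)·2^(1−C(7,2)) = 4601817/65536 ≈ 70.2182.


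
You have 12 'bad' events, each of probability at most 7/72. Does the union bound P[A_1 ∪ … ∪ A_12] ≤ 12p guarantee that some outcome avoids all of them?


Union bound: P[∪_{i=1}^{12} A_i] ≤ Σ_i P[A_i] ≤ 12·p = 12·(7/72) = 7/6.
Numerically: 7/6 ≈ 1.1667.
Is 7/6 < 1? NO.
Since the bound 7/6 is ≥ 1, the union bound is uninformative here; it does NOT by itself certify existence.

12·p = 7/6 ≈ 1.1667; existence NOT certified by the union bound.


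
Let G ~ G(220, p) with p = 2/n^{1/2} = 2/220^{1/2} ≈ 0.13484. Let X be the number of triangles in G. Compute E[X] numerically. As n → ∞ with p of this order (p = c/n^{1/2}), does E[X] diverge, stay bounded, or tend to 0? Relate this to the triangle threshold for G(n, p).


Number of potential triangles: C(220, 3) = 1750540.
Each occurs with probability p³ ≈ (0.13484)³ ≈ 2.45163586e-03.
By linearity: E[X] = C(220, 3)·p³ ≈ 1750540 · 2.45163586e-03 ≈ 4291.686644.
Since α = 1/2 < 1, p = c/n^{1/2} ≫ 1/n is above the triangle threshold p ~ 1/n. Asymptotically E[X] ~ (c³/6)·n^{3(1−α)} = (2³/6)·n^{1.5} → ∞; triangles are abundant w.h.p.

E[X] ≈ 4291.686644; in regime p = Θ(1/n^{1/2}) E[X] diverges (above the triangle threshold p ~ 1/n).


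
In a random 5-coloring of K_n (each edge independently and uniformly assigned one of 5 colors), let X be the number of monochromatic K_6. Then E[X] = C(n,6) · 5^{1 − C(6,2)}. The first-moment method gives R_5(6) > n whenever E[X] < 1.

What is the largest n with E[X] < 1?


We need C(n, 6) · 5^{1 − 15} < 1, i.e. C(n, 6) < 5^{15 − 1} = 6103515625.
Check values of n near the boundary:
  n = 129: C(129, 6) = 5688177600; 5688177600 < 6103515625? YES
  n = 130: C(130, 6) = 5963412000; 5963412000 < 6103515625? YES
  n = 131: C(131, 6) = 6249655776; 6249655776 < 6103515625? NO
  n = 132: C(132, 6) = 6547258432; 6547258432 < 6103515625? NO
  n = 133: C(133, 6) = 6856577728; 6856577728 < 6103515625? NO
The largest n with C(n, 6) < 6103515625 is n = 130 (where E[X] = 47707296/48828125 ≈ 0.97705). Hence R_5(6) > 130, i.e. R_5(6) ≥ 131.

Largest n = 130; hence R_5(6) > 130.


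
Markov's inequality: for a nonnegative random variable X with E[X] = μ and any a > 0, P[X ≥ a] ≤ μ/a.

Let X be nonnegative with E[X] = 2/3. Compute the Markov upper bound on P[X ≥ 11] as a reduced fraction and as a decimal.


μ = E[X] = 2/3, a = 11.
Markov: P[X ≥ 11] ≤ μ/a = (2/3)/11 = 2/33.
Numerically: ≈ 0.060606.
(Since a = 11 > μ = 0.666667, the bound 2/33 is < 1 and informative.)

P[X ≥ 11] ≤ 2/33 ≈ 0.060606.


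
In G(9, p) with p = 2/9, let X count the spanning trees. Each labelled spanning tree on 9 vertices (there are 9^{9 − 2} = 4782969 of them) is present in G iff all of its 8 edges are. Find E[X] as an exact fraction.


K_9 has 9^{9 − 2} = 4782969 labelled spanning trees.
For each such spanning tree H, let X_H = 1 if all 8 edges of H are present in G. Then P[X_H = 1] = p^{8} = (2/9)^{8} = 256/43046721.
By linearity of expectation: E[X] = Σ_H E[X_H] = 4782969 · p^{8} = 4782969 · 256/43046721 = 256/9.
Numerically: E[X] ≈ 28.4444.

E[X] = 4782969 · (2/9)^{8} = 256/9 ≈ 28.4444.


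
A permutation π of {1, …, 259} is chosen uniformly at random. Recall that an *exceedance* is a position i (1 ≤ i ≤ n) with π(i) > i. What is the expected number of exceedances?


Write X = Σ_{i=1}^{259} X_i, where X_i = 1_{π(i) > i}.
For each fixed i, π(i) is uniform over {1, …, 259} (marginal of a uniform permutation), so P[π(i) > i] = (n − i)/n. Summing: Σ_{i=1}^{259} (n − i)/n = (0 + 1 + … + 258)/259 = 259(259 − 1)/(2·259) = (259 − 1)/2.
Hence E[X] = Σ_{i=1}^{259} (259 − i)/259 = 129 ≈ 129.00000.

E[X] = 129 = 129.00000.


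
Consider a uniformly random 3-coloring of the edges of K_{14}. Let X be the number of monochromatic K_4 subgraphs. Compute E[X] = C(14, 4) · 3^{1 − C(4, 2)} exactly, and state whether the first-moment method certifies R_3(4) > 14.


E[X] = C(14, 4) · 3^{1 − 6} = 1001 · 3^{−5} = 1001/243.
As a reduced fraction: E[X] = 1001/243 ≈ 4.119342.
Is E[X] < 1? NO.
Since E[X] ≥ 1, the first-moment bound is inconclusive at n = 14; it does NOT by itself certify R_3(4) > 14.

E[X] = 1001/243 ≈ 4.119342; E[X] ≥ 1; first-moment method inconclusive here.


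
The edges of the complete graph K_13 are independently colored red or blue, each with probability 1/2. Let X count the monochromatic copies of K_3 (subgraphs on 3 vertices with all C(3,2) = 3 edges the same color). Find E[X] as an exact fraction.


Let X = Σ_S X_S over the C(13, 3) = 286 subsets S of size 3, where X_S = 1 if the K_3 on S is monochromatic.
For a fixed S, the K_3 on S has C(3, 2) = 3 edges. P[all 3 edges red] = (1/2)^3, and likewise for blue, so P[monochromatic] = 2·(1/2)^3 = 2^{1 − 3} = 1/4.
Summing: E[X] = C(13, 3) · 2^{1 − 3} = 286 · 1/4 = 143/2.
Numerically: E[X] ≈ 71.500.

E[X] = C(13,3)·2^(1−C(3,2)) = 143/2 ≈ 71.500.


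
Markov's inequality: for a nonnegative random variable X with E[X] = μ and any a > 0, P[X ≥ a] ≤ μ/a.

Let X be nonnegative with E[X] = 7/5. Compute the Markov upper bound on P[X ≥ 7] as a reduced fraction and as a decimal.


μ = E[X] = 7/5, a = 7.
Markov: P[X ≥ 7] ≤ μ/a = (7/5)/7 = 1/5.
Numerically: ≈ 0.200.
(Since a = 7 > μ = 1.400, the bound 1/5 is < 1 and informative.)

P[X ≥ 7] ≤ 1/5 ≈ 0.200.


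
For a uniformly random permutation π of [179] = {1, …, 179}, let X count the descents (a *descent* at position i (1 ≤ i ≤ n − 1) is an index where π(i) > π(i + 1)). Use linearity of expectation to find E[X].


Write X = Σ X_I over i = 1, …, 178, with X_I the indicator of one descent.
There are 178 indicators.
For each fixed i, the pair (π(i), π(i+1)) is a uniformly random ordered pair of distinct values from {1, …, 179}; by symmetry P[π(i) > π(i+1)] = 1/2.
By linearity: E[X] = 178 · (1/2) = (179 − 1) · (1/2) = 89 ≈ 89.000.

E[X] = 89 = 89.000.


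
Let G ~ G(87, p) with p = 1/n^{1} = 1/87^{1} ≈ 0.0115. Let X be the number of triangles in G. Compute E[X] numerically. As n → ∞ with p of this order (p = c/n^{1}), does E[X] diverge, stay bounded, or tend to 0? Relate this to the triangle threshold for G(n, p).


Number of potential triangles: C(87, 3) = 105995.
Each occurs with probability p³ ≈ (0.0115)³ ≈ 1.51860e-06.
By linearity: E[X] = C(87, 3)·p³ ≈ 105995 · 1.51860e-06 ≈ 0.161.
Here α = 1, so p = 1/n is exactly at the triangle threshold p ~ 1/n. Asymptotically E[X] → c³/6 = 1³/6 = 1/6 ≈ 0.167, a bounded constant. In this regime the triangle count is asymptotically Poisson(c³/6).

E[X] ≈ 0.161; in regime p = Θ(1/n^{1}) E[X] stays bounded (at the triangle threshold p ~ 1/n).


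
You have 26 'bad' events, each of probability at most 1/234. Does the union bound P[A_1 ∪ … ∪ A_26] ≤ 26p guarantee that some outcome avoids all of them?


Union bound: P[∪_{i=1}^{26} A_i] ≤ Σ_i P[A_i] ≤ 26·p = 26·(1/234) = 1/9.
Numerically: 1/9 ≈ 0.1111.
Is 1/9 < 1? YES.
Since P[∪ A_i] ≤ 1/9 < 1, the complement has P[∩ A_i^c] ≥ 1 − 1/9 = 8/9 > 0, so some outcome avoids every A_i.

26·p = 1/9 ≈ 0.1111; existence CERTIFIED by the union bound.


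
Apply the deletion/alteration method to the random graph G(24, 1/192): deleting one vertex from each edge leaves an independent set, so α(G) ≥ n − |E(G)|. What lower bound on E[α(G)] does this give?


E[|E(G)|] = C(24, 2)·p = 276 · (1/192) = 23/16.
E[α(G)] ≥ n − E[|E(G)|] = 24 − 23/16 = 361/16.
Numerically: ≈ 22.5625.
(This is only a lower bound; the true E[α(G)] may be larger.)

E[α(G)] ≥ 361/16 ≈ 22.5625.


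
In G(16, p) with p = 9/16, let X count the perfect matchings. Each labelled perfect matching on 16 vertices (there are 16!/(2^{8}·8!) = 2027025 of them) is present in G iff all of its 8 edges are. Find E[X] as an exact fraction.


K_16 has 16!/(2^{8}·8!) = 2027025 labelled perfect matchings.
For each such perfect matching H, let X_H = 1 if all 8 edges of H are present in G. Then P[X_H = 1] = p^{8} = (9/16)^{8} = 43046721/4294967296.
By linearity of expectation: E[X] = Σ_H E[X_H] = 2027025 · p^{8} = 2027025 · 43046721/4294967296 = 87256779635025/4294967296.
Numerically: E[X] ≈ 2.032e+04.

E[X] = 2027025 · (9/16)^{8} = 87256779635025/4294967296 ≈ 2.032e+04.


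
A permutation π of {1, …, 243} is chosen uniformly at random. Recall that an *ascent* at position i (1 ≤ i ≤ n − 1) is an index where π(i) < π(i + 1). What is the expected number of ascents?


Write X = Σ X_I over i = 1, …, 242, with X_I the indicator of one ascent.
There are 242 indicators.
For each fixed i, the pair (π(i), π(i+1)) is a uniformly random ordered pair of distinct values from {1, …, 243}; by symmetry P[π(i) < π(i+1)] = 1/2.
By linearity: E[X] = 242 · (1/2) = (243 − 1) · (1/2) = 121 ≈ 121.0000.

E[X] = 121 = 121.0000.


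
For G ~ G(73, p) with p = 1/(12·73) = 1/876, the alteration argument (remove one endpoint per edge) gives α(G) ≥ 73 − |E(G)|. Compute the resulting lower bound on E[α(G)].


E[|E(G)|] = C(73, 2)·p = 2628 · (1/876) = 3.
E[α(G)] ≥ n − E[|E(G)|] = 73 − 3 = 70.
Numerically: ≈ 70.000000.
(This is only a lower bound; the true E[α(G)] may be larger.)

E[α(G)] ≥ 70 ≈ 70.000000.


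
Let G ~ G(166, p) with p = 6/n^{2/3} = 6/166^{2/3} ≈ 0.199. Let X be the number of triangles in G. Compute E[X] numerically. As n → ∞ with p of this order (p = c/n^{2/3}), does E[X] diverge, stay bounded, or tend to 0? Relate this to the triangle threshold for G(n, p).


Number of potential triangles: C(166, 3) = 748660.
Each occurs with probability p³ ≈ (0.199)³ ≈ 7.83858e-03.
By linearity: E[X] = C(166, 3)·p³ ≈ 748660 · 7.83858e-03 ≈ 5868.434.
Since α = 2/3 < 1, p = c/n^{2/3} ≫ 1/n is above the triangle threshold p ~ 1/n. Asymptotically E[X] ~ (c³/6)·n^{3(1−α)} = (6³/6)·n^{1} → ∞; triangles are abundant w.h.p.

E[X] ≈ 5868.434; in regime p = Θ(1/n^{2/3}) E[X] diverges (above the triangle threshold p ~ 1/n).


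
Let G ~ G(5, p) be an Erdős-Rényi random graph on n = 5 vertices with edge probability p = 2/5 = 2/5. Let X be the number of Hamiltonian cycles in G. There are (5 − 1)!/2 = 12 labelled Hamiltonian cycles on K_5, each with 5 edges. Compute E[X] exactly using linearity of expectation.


K_5 has (5 − 1)!/2 = 12 labelled Hamiltonian cycles.
For each such Hamiltonian cycle H, let X_H = 1 if all 5 edges of H are present in G. Then P[X_H = 1] = p^{5} = (2/5)^{5} = 32/3125.
By linearity of expectation: E[X] = Σ_H E[X_H] = 12 · p^{5} = 12 · 32/3125 = 384/3125.
Numerically: E[X] ≈ 0.12288.

E[X] = 12 · (2/5)^{5} = 384/3125 ≈ 0.12288.


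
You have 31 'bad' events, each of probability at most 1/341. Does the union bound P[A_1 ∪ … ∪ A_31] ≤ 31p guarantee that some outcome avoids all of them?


Union bound: P[∪_{i=1}^{31} A_i] ≤ Σ_i P[A_i] ≤ 31·p = 31·(1/341) = 1/11.
Numerically: 1/11 ≈ 0.090909.
Is 1/11 < 1? YES.
Since P[∪ A_i] ≤ 1/11 < 1, the complement has P[∩ A_i^c] ≥ 1 − 1/11 = 10/11 > 0, so some outcome avoids every A_i.

31·p = 1/11 ≈ 0.090909; existence CERTIFIED by the union bound.


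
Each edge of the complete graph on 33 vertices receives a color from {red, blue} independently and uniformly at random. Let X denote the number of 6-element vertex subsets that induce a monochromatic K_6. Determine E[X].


Let X = Σ_S X_S over the C(33, 6) = 1107568 subsets S of size 6, where X_S = 1 if the K_6 on S is monochromatic.
For a fixed S, the K_6 on S has C(6, 2) = 15 edges. P[all 15 edges red] = (1/2)^15, and likewise for blue, so P[monochromatic] = 2·(1/2)^15 = 2^{1 − 15} = 1/16384.
By linearity: E[X] = C(33, 6) · 2^{1 − 15} = 1107568 · 1/16384 = 69223/1024.
Numerically: E[X] ≈ 67.601.

E[X] = C(33,6)·2^(1−C(6,2)) = 69223/1024 ≈ 67.601.


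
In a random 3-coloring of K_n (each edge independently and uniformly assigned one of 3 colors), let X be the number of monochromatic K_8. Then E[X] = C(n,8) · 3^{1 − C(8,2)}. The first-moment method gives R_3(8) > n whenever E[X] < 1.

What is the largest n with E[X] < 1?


We need C(n, 8) · 3^{1 − 28} < 1, i.e. C(n, 8) < 3^{28 − 1} = 7625597484987.
Check values of n near the boundary:
  n = 151: C(151, 8) = 5551321138650; 5551321138650 < 7625597484987? YES
  n = 152: C(152, 8) = 5859727868575; 5859727868575 < 7625597484987? YES
  n = 153: C(153, 8) = 6183023199255; 6183023199255 < 7625597484987? YES
  n = 154: C(154, 8) = 6521818990995; 6521818990995 < 7625597484987? YES
  n = 155: C(155, 8) = 6876747915675; 6876747915675 < 7625597484987? YES
  n = 156: C(156, 8) = 7248464019225; 7248464019225 < 7625597484987? YES
  n = 157: C(157, 8) = 7637643295425; 7637643295425 < 7625597484987? NO
  n = 158: C(158, 8) = 8044984271181; 8044984271181 < 7625597484987? NO
The largest n with C(n, 8) < 7625597484987 is n = 156 (where E[X] = 805384891025/847288609443 ≈ 0.951). Hence R_3(8) > 156, i.e. R_3(8) ≥ 157.

Largest n = 156; hence R_3(8) > 156.


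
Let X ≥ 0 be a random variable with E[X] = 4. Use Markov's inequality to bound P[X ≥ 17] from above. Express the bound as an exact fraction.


μ = E[X] = 4, a = 17.
Markov: P[X ≥ 17] ≤ μ/a = (4)/17 = 4/17.
Numerically: ≈ 0.235.
(Since a = 17 > μ = 4.000, the bound 4/17 is < 1 and informative.)

P[X ≥ 17] ≤ 4/17 ≈ 0.235.
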